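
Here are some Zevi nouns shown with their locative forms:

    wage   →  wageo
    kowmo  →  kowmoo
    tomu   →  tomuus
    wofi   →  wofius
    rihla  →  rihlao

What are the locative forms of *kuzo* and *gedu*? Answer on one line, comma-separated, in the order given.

The suffix is conditioned by the last vowel: -us when the last vowel of the stem is a high vowel (*tomu*, *wofi*); -o when the last vowel of the stem is a non-high vowel (*wage*, *kowmo*, *rihla*).
The last vowel of *kuzo* is /o/, which is a non-high vowel, so the suffix is -o, giving *kuzoo*.
*gedu* — last vowel /u/ (a high vowel) → -us → *geduus*.

kuzoo, geduus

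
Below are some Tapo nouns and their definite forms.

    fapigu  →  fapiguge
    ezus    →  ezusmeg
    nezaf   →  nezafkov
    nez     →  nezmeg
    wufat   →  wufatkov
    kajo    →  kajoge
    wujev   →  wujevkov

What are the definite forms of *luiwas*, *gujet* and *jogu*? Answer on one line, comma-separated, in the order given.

The suffix is conditioned by the final sound: -meg when the stem ends in a sibilant (*ezus*, *nez*); -kov when the stem ends in a non-sibilant consonant (*nezaf*, *wufat*, *wujev*); -ge when the stem ends in a vowel (*fapigu*, *kajo*).
The final sound of *luiwas* is /s/, which is a sibilant, so the suffix is -meg, giving *luiwasmeg*.
*gujet*: final sound = /t/, a non-sibilant consonant → -kov → *gujetkov*.
*jogu*: final sound = /u/, a vowel → -ge → *joguge*.

luiwasmeg, gujetkov, joguge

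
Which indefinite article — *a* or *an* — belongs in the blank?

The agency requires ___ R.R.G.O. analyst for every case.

an

The indefinite article is chosen by the initial *sound* of the following word, not its spelling.
The initialism *R.R.G.O.* is read letter by letter; the first letter, R, is pronounced /ɑr/, which begins with a vowel sound.
So the article is *an*: The agency requires an R.R.G.O. analyst for every case.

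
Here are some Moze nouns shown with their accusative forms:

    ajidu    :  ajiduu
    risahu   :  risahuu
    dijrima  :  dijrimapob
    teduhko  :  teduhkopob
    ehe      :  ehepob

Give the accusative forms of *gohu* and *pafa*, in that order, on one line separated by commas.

The alternation tracks the last vowel of the stem — -u when the last vowel of the stem is a high vowel (*ajidu*, *risahu*); -pob when the last vowel of the stem is a non-high vowel (*dijrima*, *teduhko*, *ehe*).
The last vowel of *gohu* is /u/, which is a high vowel, so the suffix is -u, giving *gohuu*.
Since the last vowel of *pafa* is /a/ (a non-high vowel), it takes -pob, giving *pafapob*.

gohuu, pafapob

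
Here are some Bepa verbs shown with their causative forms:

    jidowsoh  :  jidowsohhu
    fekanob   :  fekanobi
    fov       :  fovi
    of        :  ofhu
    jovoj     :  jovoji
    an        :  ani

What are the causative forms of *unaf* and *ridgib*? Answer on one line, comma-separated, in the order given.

The suffix is conditioned by the final consonant: -hu when the stem ends in a voiceless consonant (*jidowsoh*, *of*); -i when the stem ends in a voiced consonant (*fekanob*, *fov*, *jovoj*, *an*).
*unaf*: final consonant = /f/, voiceless → -hu → *unafhu*.
Since the final consonant of *ridgib* is /b/ (voiced), it takes -i, giving *ridgibi*.

unafhu, ridgibi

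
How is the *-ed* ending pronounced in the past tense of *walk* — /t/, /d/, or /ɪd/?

The stem *walk* ends in a voiceless consonant other than /t/.
The -ed suffix is realized as /ɪd/ after /t, d/; as /t/ after other voiceless consonants; and as /d/ after other voiced sounds.
So -ed on *walk* is pronounced /t/.

/t/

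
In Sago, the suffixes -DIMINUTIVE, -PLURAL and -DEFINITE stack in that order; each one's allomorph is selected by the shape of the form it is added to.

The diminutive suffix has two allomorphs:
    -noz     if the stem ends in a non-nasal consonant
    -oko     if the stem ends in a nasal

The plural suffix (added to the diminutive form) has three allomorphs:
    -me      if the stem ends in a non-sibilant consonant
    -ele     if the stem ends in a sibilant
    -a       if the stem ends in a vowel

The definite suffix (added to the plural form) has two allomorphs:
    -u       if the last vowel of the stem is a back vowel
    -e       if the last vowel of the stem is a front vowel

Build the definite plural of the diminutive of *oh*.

*oh*: final consonant = /h/, non-nasal → -noz → *ohnoz*.
The diminutive form *ohnoz*: final sound = /z/, a sibilant → -ele → *ohnozele*.
The plural form *ohnozele* — last vowel /e/ (a front vowel) → -e → *ohnozelee*.

ohnozelee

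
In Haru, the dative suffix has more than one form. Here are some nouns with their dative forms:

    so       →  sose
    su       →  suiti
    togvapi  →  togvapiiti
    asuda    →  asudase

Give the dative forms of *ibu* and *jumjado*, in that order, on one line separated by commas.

Looking at the last vowel of each stem: -iti when the last vowel of the stem is a high vowel (*su*, *togvapi*); -se when the last vowel of the stem is a non-high vowel (*so*, *asuda*).
Since the last vowel of *ibu* is /u/ (a high vowel), it takes -iti, giving *ibuiti*.
*jumjado* — last vowel /o/ (a non-high vowel) → -se → *jumjadose*.

ibuiti, jumjadose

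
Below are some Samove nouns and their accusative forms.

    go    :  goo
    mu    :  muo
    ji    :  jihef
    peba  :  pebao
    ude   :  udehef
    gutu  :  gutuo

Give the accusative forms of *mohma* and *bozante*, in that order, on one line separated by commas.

mohmao, bozantehef

The pattern is front/back vowel harmony: -hef when the last vowel of the stem is a front vowel (*ji*, *ude*); -o when the last vowel of the stem is a back vowel (*go*, *mu*, *peba*, *gutu*).
The last vowel of *mohma* is /a/, which is a back vowel, so the suffix is -o, giving *mohmao*.
*bozante*: last vowel = /e/, a front vowel → -hef → *bozantehef*.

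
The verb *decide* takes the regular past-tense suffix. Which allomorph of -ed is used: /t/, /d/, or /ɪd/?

/ɪd/

The stem *decide* ends in /t/ or /d/.
The -ed suffix is realized as /ɪd/ after /t, d/; as /t/ after other voiceless consonants; and as /d/ after other voiced sounds.
So -ed on *decide* is pronounced /ɪd/.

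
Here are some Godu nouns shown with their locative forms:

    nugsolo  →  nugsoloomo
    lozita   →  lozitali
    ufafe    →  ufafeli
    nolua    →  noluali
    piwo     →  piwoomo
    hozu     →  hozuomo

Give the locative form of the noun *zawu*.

zawuomo

Looking at the last vowel of each stem: -omo when the last vowel of the stem is a rounded vowel (*nugsolo*, *piwo*, *hozu*); -li when the last vowel of the stem is an unrounded vowel (*lozita*, *ufafe*, *nolua*).
Since the last vowel of *zawu* is /u/ (a rounded vowel), it takes -omo, giving *zawuomo*.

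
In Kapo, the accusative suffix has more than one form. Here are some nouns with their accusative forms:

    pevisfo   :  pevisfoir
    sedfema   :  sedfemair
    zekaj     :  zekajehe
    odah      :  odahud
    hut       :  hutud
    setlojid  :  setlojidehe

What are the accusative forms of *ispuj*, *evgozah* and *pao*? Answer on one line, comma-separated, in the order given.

ispujehe, evgozahud, paoir

The pattern is voicing of the final sound: -ud when the stem ends in a voiceless consonant (*odah*, *hut*); -ehe when the stem ends in a voiced consonant (*zekaj*, *setlojid*); -ir when the stem ends in a vowel (*pevisfo*, *sedfema*).
*ispuj* — final sound /j/ (a voiced consonant) → -ehe → *ispujehe*.
*evgozah* — final sound /h/ (a voiceless consonant) → -ud → *evgozahud*.
*pao* — final sound /o/ (a vowel) → -ir → *paoir*.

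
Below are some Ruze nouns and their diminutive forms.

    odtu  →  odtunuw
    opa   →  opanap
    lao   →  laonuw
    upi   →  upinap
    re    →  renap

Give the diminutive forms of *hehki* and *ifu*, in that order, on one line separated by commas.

The alternation tracks the last vowel of the stem — -nuw when the last vowel of the stem is a rounded vowel (*odtu*, *lao*); -nap when the last vowel of the stem is an unrounded vowel (*opa*, *upi*, *re*).
*hehki*: last vowel = /i/, an unrounded vowel → -nap → *hehkinap*.
The last vowel of *ifu* is /u/, which is a rounded vowel, so the suffix is -nuw, giving *ifunuw*.

hehkinap, ifunuw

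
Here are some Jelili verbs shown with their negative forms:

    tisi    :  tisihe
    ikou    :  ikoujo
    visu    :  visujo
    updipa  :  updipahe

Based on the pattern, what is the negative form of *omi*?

omihe

The alternation tracks the last vowel of the stem — -jo when the last vowel of the stem is a rounded vowel (*ikou*, *visu*); -he when the last vowel of the stem is an unrounded vowel (*tisi*, *updipa*).
The last vowel of *omi* is /i/, which is an unrounded vowel, so the suffix is -he, giving *omihe*.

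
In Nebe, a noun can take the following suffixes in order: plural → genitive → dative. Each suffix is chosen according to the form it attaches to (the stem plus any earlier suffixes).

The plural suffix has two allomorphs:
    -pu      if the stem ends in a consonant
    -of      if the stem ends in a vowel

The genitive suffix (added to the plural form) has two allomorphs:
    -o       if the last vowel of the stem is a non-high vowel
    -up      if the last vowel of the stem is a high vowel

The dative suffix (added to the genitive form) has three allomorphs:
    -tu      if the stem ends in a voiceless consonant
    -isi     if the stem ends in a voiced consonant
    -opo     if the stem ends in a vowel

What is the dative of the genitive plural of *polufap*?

polufappuuptu

The final sound of *polufap* is /p/, which is a consonant, so the plural suffix is -pu, giving *polufappu*.
Since the last vowel of the plural form *polufappu* is /u/ (a high vowel), it takes -up, giving *polufappuup*.
The final sound of the genitive form *polufappuup* is /p/, which is a voiceless consonant, so the dative suffix is -tu, giving *polufappuuptu*.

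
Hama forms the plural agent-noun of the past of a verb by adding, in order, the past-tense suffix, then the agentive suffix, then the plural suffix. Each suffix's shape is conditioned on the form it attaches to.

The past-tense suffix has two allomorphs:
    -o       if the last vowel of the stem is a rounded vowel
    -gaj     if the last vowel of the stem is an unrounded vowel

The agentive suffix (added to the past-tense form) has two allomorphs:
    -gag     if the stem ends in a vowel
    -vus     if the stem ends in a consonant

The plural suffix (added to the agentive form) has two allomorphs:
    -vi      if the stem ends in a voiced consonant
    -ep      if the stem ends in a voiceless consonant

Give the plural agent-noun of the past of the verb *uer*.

Since the last vowel of *uer* is /e/ (an unrounded vowel), it takes -gaj, giving *uergaj*.
Since the final sound of the past-tense form *uergaj* is /j/ (a consonant), it takes -vus, giving *uergajvus*.
The final consonant of the agentive form *uergajvus* is /s/, which is voiceless, so the plural suffix is -ep, giving *uergajvusep*.

uergajvusep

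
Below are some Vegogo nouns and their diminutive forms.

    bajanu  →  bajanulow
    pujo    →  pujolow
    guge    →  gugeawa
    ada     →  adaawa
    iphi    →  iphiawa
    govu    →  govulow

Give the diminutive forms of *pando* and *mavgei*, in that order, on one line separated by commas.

The pattern is rounding harmony: -low when the last vowel of the stem is a rounded vowel (*bajanu*, *pujo*, *govu*); -awa when the last vowel of the stem is an unrounded vowel (*guge*, *ada*, *iphi*).
The last vowel of *pando* is /o/, which is a rounded vowel, so the suffix is -low, giving *pandolow*.
The last vowel of *mavgei* is /i/, which is an unrounded vowel, so the suffix is -awa, giving *mavgeiawa*.

pandolow, mavgeiawa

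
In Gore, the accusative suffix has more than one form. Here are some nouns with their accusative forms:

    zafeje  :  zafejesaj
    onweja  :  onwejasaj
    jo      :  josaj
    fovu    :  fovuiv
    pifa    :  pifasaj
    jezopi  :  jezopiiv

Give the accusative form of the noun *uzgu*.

The alternation tracks the last vowel of the stem — -iv when the last vowel of the stem is a high vowel (*fovu*, *jezopi*); -saj when the last vowel of the stem is a non-high vowel (*zafeje*, *onweja*, *jo*, *pifa*).
Since the last vowel of *uzgu* is /u/ (a high vowel), it takes -iv, giving *uzguiv*.

uzguiv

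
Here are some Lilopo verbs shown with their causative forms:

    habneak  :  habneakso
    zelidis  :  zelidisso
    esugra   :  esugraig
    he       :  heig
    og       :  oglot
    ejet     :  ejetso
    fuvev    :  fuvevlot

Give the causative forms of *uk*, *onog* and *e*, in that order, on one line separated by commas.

ukso, onoglot, eig

The alternation tracks the final sound of the stem — -so when the stem ends in a voiceless consonant (*habneak*, *zelidis*, *ejet*); -lot when the stem ends in a voiced consonant (*og*, *fuvev*); -ig when the stem ends in a vowel (*esugra*, *he*).
*uk* — final sound /k/ (a voiceless consonant) → -so → *ukso*.
*onog*: final sound = /g/, a voiced consonant → -lot → *onoglot*.
Since the final sound of *e* is /e/ (a vowel), it takes -ig, giving *eig*.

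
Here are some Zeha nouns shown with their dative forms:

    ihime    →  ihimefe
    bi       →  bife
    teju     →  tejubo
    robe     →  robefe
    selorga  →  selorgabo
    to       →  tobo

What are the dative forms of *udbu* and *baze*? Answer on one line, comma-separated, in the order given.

udbubo, bazefe

The suffix is conditioned by the last vowel: -fe when the last vowel of the stem is a front vowel (*ihime*, *bi*, *robe*); -bo when the last vowel of the stem is a back vowel (*teju*, *selorga*, *to*).
*udbu* — last vowel /u/ (a back vowel) → -bo → *udbubo*.
The last vowel of *baze* is /e/, which is a front vowel, so the suffix is -fe, giving *bazefe*.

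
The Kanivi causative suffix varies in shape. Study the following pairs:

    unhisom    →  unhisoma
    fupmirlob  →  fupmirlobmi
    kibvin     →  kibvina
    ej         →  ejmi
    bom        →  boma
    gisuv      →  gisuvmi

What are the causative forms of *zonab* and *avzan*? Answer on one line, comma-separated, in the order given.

The alternation tracks the final consonant of the stem — -a when the stem ends in a nasal (*unhisom*, *kibvin*, *bom*); -mi when the stem ends in a non-nasal consonant (*fupmirlob*, *ej*, *gisuv*).
*zonab*: final consonant = /b/, non-nasal → -mi → *zonabmi*.
The final consonant of *avzan* is /n/, which is a nasal, so the suffix is -a, giving *avzana*.

zonabmi, avzana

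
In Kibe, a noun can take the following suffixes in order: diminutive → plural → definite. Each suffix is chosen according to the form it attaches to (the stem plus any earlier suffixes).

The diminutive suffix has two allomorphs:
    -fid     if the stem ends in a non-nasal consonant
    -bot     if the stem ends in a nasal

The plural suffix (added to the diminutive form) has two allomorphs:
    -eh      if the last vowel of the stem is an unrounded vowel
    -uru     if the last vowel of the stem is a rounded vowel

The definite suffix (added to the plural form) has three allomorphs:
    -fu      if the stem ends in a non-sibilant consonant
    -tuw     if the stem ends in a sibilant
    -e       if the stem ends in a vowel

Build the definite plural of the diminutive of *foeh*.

The final consonant of *foeh* is /h/, which is non-nasal, so the diminutive suffix is -fid, giving *foehfid*.
The diminutive form *foehfid*: last vowel = /i/, an unrounded vowel → -eh → *foehfideh*.
The plural form *foehfideh*: final sound = /h/, a non-sibilant consonant → -fu → *foehfidehfu*.

foehfidehfu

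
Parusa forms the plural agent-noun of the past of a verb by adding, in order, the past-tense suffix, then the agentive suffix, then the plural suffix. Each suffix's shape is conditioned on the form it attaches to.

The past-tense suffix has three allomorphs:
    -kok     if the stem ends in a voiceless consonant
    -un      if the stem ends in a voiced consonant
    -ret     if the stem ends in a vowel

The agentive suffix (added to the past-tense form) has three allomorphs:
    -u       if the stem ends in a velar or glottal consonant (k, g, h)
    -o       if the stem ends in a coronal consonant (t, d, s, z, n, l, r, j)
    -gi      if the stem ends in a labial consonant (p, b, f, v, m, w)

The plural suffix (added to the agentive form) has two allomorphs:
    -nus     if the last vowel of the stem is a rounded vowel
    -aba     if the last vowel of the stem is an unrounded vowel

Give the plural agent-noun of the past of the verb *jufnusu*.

The final sound of *jufnusu* is /u/, which is a vowel, so the past-tense suffix is -ret, giving *jufnusuret*.
The final consonant of the past-tense form *jufnusuret* is /t/, which is coronal, so the agentive suffix is -o, giving *jufnusureto*.
The agentive form *jufnusureto* — last vowel /o/ (a rounded vowel) → -nus → *jufnusuretonus*.

jufnusuretonus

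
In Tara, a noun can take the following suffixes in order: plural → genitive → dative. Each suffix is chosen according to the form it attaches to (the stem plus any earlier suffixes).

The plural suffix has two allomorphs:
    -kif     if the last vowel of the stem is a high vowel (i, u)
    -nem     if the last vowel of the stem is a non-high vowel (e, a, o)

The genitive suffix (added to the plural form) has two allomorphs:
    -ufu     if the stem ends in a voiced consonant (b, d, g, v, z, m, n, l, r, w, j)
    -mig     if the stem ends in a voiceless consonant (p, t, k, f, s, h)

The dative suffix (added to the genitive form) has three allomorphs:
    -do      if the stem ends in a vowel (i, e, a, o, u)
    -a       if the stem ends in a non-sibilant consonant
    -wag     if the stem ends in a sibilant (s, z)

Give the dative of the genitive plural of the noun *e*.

*e* — last vowel /e/ (a non-high vowel) → -nem → *enem*.
The plural form *enem* — final consonant /m/ (voiced) → -ufu → *enemufu*.
The genitive form *enemufu* — final sound /u/ (a vowel) → -do → *enemufudo*.

enemufudo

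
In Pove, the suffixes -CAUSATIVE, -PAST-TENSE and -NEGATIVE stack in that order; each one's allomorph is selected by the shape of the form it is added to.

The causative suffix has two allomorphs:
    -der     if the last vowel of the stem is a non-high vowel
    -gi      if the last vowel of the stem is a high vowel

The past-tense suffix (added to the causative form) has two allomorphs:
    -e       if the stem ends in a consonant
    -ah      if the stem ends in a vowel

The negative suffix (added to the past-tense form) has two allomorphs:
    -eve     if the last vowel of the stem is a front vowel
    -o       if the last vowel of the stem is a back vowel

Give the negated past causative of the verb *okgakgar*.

okgakgardereeve

*okgakgar*: last vowel = /a/, a non-high vowel → -der → *okgakgarder*.
The final sound of the causative form *okgakgarder* is /r/, which is a consonant, so the past-tense suffix is -e, giving *okgakgardere*.
The last vowel of the past-tense form *okgakgardere* is /e/, which is a front vowel, so the negative suffix is -eve, giving *okgakgardereeve*.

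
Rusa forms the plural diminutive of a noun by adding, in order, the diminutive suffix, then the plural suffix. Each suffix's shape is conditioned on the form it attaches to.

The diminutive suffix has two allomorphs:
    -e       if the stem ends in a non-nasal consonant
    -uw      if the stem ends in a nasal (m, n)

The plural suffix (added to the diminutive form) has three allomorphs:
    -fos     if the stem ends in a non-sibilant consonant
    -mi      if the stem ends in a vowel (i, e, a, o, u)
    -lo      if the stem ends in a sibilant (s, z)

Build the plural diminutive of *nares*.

*nares* — final consonant /s/ (non-nasal) → -e → *narese*.
The diminutive form *narese*: final sound = /e/, a vowel → -mi → *naresemi*.

naresemi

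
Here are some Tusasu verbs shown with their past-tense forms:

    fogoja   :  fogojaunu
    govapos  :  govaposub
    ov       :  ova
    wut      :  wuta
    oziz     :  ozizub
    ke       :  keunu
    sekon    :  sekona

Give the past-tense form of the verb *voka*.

The alternation tracks the final sound of the stem — -ub when the stem ends in a sibilant (*govapos*, *oziz*); -a when the stem ends in a non-sibilant consonant (*ov*, *wut*, *sekon*); -unu when the stem ends in a vowel (*fogoja*, *ke*).
The final sound of *voka* is /a/, which is a vowel, so the suffix is -unu, giving *vokaunu*.

vokaunu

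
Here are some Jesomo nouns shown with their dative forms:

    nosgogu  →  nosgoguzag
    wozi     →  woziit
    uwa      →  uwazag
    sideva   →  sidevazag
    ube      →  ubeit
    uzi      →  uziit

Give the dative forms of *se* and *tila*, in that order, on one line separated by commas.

The alternation tracks the last vowel of the stem — -it when the last vowel of the stem is a front vowel (*wozi*, *ube*, *uzi*); -zag when the last vowel of the stem is a back vowel (*nosgogu*, *uwa*, *sideva*).
The last vowel of *se* is /e/, which is a front vowel, so the suffix is -it, giving *seit*.
The last vowel of *tila* is /a/, which is a back vowel, so the suffix is -zag, giving *tilazag*.

seit, tilazag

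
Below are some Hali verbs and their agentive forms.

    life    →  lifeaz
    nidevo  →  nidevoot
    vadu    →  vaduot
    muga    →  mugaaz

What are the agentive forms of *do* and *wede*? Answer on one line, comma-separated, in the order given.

The suffix is conditioned by the last vowel: -ot when the last vowel of the stem is a rounded vowel (*nidevo*, *vadu*); -az when the last vowel of the stem is an unrounded vowel (*life*, *muga*).
Since the last vowel of *do* is /o/ (a rounded vowel), it takes -ot, giving *doot*.
*wede*: last vowel = /e/, an unrounded vowel → -az → *wedeaz*.

doot, wedeaz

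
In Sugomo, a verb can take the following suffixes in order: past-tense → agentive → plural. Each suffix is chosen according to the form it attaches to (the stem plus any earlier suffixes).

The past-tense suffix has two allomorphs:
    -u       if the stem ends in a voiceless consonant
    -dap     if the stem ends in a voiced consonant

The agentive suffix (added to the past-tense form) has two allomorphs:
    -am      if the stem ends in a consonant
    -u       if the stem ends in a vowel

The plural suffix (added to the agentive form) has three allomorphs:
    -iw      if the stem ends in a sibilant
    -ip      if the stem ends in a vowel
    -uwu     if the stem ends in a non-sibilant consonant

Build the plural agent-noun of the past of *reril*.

rerildapamuwu

The final consonant of *reril* is /l/, which is voiced, so the past-tense suffix is -dap, giving *rerildap*.
Since the final sound of the past-tense form *rerildap* is /p/ (a consonant), it takes -am, giving *rerildapam*.
The agentive form *rerildapam* — final sound /m/ (a non-sibilant consonant) → -uwu → *rerildapamuwu*.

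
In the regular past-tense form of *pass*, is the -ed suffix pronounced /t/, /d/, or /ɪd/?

/t/

The stem *pass* ends in a voiceless consonant other than /t/.
The -ed suffix is realized as /ɪd/ after /t, d/; as /t/ after other voiceless consonants; and as /d/ after other voiced sounds.
So -ed on *pass* is pronounced /t/.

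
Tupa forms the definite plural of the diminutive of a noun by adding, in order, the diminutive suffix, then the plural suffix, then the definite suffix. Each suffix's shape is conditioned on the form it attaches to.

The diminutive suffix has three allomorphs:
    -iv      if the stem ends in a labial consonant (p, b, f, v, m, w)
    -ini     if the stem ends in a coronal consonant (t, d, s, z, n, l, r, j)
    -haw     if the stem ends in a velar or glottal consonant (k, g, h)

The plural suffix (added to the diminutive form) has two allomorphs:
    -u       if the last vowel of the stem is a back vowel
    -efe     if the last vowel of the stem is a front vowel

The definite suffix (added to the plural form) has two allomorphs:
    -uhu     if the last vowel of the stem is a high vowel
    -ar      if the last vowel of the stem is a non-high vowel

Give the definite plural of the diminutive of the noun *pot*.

potiniefear

Since the final consonant of *pot* is /t/ (coronal), it takes -ini, giving *potini*.
The diminutive form *potini*: last vowel = /i/, a front vowel → -efe → *potiniefe*.
Since the last vowel of the plural form *potiniefe* is /e/ (a non-high vowel), it takes -ar, giving *potiniefear*.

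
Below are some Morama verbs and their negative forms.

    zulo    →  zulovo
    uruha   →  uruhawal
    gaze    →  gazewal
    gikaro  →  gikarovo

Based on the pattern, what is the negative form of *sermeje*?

The alternation tracks the last vowel of the stem — -vo when the last vowel of the stem is a rounded vowel (*zulo*, *gikaro*); -wal when the last vowel of the stem is an unrounded vowel (*uruha*, *gaze*).
*sermeje*: last vowel = /e/, an unrounded vowel → -wal → *sermejewal*.

sermejewal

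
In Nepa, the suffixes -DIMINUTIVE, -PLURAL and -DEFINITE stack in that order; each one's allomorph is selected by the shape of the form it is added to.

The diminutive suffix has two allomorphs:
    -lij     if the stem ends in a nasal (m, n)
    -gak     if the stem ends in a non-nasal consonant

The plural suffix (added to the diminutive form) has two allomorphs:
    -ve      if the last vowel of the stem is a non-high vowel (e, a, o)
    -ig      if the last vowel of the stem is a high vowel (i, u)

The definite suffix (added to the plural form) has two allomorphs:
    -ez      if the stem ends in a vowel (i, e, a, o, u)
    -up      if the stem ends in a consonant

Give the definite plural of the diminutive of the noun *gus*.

gusgakveez

Since the final consonant of *gus* is /s/ (non-nasal), it takes -gak, giving *gusgak*.
Since the last vowel of the diminutive form *gusgak* is /a/ (a non-high vowel), it takes -ve, giving *gusgakve*.
Since the final sound of the plural form *gusgakve* is /e/ (a vowel), it takes -ez, giving *gusgakveez*.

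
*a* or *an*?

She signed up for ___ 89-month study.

The indefinite article is chosen by the initial *sound* of the following word, not its spelling.
The number *89* is spoken "eighty-…", beginning with /ˈeɪti/ — a vowel sound.
So the article is *an*: She signed up for an 89-month study.

an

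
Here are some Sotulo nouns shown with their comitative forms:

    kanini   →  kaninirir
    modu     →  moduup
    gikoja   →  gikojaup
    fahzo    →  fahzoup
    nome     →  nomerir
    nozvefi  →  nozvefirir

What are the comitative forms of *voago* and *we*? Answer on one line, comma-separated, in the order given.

Looking at the last vowel of each stem: -rir when the last vowel of the stem is a front vowel (*kanini*, *nome*, *nozvefi*); -up when the last vowel of the stem is a back vowel (*modu*, *gikoja*, *fahzo*).
Since the last vowel of *voago* is /o/ (a back vowel), it takes -up, giving *voagoup*.
*we*: last vowel = /e/, a front vowel → -rir → *werir*.

voagoup, werir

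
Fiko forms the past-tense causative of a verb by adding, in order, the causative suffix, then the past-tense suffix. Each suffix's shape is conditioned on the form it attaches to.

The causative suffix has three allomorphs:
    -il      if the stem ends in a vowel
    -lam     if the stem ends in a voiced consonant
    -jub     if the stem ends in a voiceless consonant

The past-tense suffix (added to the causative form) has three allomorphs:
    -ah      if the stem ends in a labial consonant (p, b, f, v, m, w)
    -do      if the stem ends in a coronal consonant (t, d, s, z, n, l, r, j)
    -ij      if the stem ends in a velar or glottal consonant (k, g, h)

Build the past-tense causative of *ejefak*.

ejefakjubah

The final sound of *ejefak* is /k/, which is a voiceless consonant, so the causative suffix is -jub, giving *ejefakjub*.
Since the final consonant of the causative form *ejefakjub* is /b/ (labial), it takes -ah, giving *ejefakjubah*.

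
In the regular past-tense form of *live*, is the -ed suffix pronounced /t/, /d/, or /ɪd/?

The stem *live* ends in a voiced sound other than /d/.
The -ed suffix is realized as /ɪd/ after /t, d/; as /t/ after other voiceless consonants; and as /d/ after other voiced sounds.
So -ed on *live* is pronounced /d/.

/d/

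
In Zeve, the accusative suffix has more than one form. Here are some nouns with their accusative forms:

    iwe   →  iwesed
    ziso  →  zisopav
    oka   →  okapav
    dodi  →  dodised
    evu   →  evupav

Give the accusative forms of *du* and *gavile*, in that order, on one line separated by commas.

The suffix is conditioned by the last vowel: -sed when the last vowel of the stem is a front vowel (*iwe*, *dodi*); -pav when the last vowel of the stem is a back vowel (*ziso*, *oka*, *evu*).
*du*: last vowel = /u/, a back vowel → -pav → *dupav*.
*gavile*: last vowel = /e/, a front vowel → -sed → *gavilesed*.

dupav, gavilesed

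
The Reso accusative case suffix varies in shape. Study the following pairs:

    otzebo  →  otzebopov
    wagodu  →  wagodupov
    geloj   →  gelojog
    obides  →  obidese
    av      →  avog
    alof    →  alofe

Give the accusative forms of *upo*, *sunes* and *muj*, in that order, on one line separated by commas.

The suffix is conditioned by the final sound: -e when the stem ends in a voiceless consonant (*obides*, *alof*); -og when the stem ends in a voiced consonant (*geloj*, *av*); -pov when the stem ends in a vowel (*otzebo*, *wagodu*).
*upo*: final sound = /o/, a vowel → -pov → *upopov*.
*sunes* — final sound /s/ (a voiceless consonant) → -e → *sunese*.
*muj*: final sound = /j/, a voiced consonant → -og → *mujog*.

upopov, sunese, mujog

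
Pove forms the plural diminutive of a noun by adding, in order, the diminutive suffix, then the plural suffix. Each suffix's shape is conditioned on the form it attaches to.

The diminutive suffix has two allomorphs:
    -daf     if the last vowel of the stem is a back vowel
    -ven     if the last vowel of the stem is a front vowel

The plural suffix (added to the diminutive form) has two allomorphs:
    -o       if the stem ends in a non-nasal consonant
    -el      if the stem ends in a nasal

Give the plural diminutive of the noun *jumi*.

jumivenel

*jumi* — last vowel /i/ (a front vowel) → -ven → *jumiven*.
The diminutive form *jumiven*: final consonant = /n/, a nasal → -el → *jumivenel*.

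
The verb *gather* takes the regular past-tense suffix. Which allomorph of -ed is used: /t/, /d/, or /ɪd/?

/d/

The stem *gather* ends in a voiced sound other than /d/.
The -ed suffix is realized as /ɪd/ after /t, d/; as /t/ after other voiceless consonants; and as /d/ after other voiced sounds.
So -ed on *gather* is pronounced /d/.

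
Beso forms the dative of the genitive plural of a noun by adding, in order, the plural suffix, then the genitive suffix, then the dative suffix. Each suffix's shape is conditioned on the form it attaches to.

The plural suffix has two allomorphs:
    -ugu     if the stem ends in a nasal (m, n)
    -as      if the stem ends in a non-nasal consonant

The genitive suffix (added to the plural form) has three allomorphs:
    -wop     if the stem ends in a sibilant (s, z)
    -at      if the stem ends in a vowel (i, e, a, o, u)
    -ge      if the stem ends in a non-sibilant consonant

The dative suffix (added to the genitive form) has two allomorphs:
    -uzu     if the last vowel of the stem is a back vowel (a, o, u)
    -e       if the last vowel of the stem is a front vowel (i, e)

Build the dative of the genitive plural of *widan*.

*widan* — final consonant /n/ (a nasal) → -ugu → *widanugu*.
Since the final sound of the plural form *widanugu* is /u/ (a vowel), it takes -at, giving *widanuguat*.
The genitive form *widanuguat*: last vowel = /a/, a back vowel → -uzu → *widanuguatuzu*.

widanuguatuzu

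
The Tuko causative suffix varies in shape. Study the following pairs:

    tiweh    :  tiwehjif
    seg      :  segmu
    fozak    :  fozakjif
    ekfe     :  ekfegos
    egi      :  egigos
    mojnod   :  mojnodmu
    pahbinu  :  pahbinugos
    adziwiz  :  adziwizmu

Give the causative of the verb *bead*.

beadmu

Looking at the final sound of each stem: -jif when the stem ends in a voiceless consonant (*tiweh*, *fozak*); -mu when the stem ends in a voiced consonant (*seg*, *mojnod*, *adziwiz*); -gos when the stem ends in a vowel (*ekfe*, *egi*, *pahbinu*).
*bead*: final sound = /d/, a voiced consonant → -mu → *beadmu*.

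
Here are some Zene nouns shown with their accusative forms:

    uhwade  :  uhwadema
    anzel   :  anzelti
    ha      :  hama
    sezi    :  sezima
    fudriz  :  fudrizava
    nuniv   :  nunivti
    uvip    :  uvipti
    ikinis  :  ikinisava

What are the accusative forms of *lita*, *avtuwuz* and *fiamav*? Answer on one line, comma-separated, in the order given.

litama, avtuwuzava, fiamavti

The pattern is sibilance of the final sound: -ava when the stem ends in a sibilant (*fudriz*, *ikinis*); -ti when the stem ends in a non-sibilant consonant (*anzel*, *nuniv*, *uvip*); -ma when the stem ends in a vowel (*uhwade*, *ha*, *sezi*).
The final sound of *lita* is /a/, which is a vowel, so the suffix is -ma, giving *litama*.
Since the final sound of *avtuwuz* is /z/ (a sibilant), it takes -ava, giving *avtuwuzava*.
The final sound of *fiamav* is /v/, which is a non-sibilant consonant, so the suffix is -ti, giving *fiamavti*.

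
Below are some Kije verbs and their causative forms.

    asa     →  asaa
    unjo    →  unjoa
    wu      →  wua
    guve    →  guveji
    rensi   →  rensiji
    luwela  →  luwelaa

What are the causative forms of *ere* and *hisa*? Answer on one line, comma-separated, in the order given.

ereji, hisaa

The alternation tracks the last vowel of the stem — -ji when the last vowel of the stem is a front vowel (*guve*, *rensi*); -a when the last vowel of the stem is a back vowel (*asa*, *unjo*, *wu*, *luwela*).
*ere* — last vowel /e/ (a front vowel) → -ji → *ereji*.
*hisa* — last vowel /a/ (a back vowel) → -a → *hisaa*.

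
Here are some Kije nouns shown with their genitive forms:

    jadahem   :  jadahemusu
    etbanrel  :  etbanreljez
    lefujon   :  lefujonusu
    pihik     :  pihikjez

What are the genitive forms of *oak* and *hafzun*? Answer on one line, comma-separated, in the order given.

The alternation tracks the final consonant of the stem — -usu when the stem ends in a nasal (*jadahem*, *lefujon*); -jez when the stem ends in a non-nasal consonant (*etbanrel*, *pihik*).
Since the final consonant of *oak* is /k/ (non-nasal), it takes -jez, giving *oakjez*.
*hafzun* — final consonant /n/ (a nasal) → -usu → *hafzunusu*.

oakjez, hafzunusu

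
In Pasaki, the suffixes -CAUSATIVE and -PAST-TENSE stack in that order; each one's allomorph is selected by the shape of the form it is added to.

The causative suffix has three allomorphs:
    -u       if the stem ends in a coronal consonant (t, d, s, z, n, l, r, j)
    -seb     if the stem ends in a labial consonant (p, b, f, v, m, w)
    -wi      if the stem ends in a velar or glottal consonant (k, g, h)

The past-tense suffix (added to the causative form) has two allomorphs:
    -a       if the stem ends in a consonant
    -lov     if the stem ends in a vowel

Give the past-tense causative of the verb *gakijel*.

gakijelulov

Since the final consonant of *gakijel* is /l/ (coronal), it takes -u, giving *gakijelu*.
Since the final sound of the causative form *gakijelu* is /u/ (a vowel), it takes -lov, giving *gakijelulov*.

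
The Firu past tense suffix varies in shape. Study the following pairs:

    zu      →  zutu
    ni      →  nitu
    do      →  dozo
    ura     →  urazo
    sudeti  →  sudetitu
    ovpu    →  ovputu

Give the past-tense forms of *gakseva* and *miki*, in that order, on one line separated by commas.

The alternation tracks the last vowel of the stem — -tu when the last vowel of the stem is a high vowel (*zu*, *ni*, *sudeti*, *ovpu*); -zo when the last vowel of the stem is a non-high vowel (*do*, *ura*).
The last vowel of *gakseva* is /a/, which is a non-high vowel, so the suffix is -zo, giving *gaksevazo*.
Since the last vowel of *miki* is /i/ (a high vowel), it takes -tu, giving *mikitu*.

gaksevazo, mikitu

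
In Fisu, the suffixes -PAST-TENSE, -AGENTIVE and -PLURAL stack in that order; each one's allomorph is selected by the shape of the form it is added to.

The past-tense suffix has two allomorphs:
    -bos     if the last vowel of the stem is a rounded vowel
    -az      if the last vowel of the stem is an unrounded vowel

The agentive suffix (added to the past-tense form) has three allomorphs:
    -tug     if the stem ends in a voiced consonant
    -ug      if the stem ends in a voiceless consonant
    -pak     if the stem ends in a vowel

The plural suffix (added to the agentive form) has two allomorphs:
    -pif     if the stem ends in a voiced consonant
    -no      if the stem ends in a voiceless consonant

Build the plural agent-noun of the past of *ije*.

The last vowel of *ije* is /e/, which is an unrounded vowel, so the past-tense suffix is -az, giving *ijeaz*.
The past-tense form *ijeaz* — final sound /z/ (a voiced consonant) → -tug → *ijeaztug*.
Since the final consonant of the agentive form *ijeaztug* is /g/ (voiced), it takes -pif, giving *ijeaztugpif*.

ijeaztugpif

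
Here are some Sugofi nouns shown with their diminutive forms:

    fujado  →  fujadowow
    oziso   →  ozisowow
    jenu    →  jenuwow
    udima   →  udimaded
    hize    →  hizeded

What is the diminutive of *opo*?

Looking at the last vowel of each stem: -wow when the last vowel of the stem is a rounded vowel (*fujado*, *oziso*, *jenu*); -ded when the last vowel of the stem is an unrounded vowel (*udima*, *hize*).
Since the last vowel of *opo* is /o/ (a rounded vowel), it takes -wow, giving *opowow*.

opowow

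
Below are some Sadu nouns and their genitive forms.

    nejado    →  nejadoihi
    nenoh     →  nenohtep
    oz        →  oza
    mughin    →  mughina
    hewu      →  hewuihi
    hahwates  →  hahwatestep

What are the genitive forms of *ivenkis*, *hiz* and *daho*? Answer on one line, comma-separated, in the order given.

ivenkistep, hiza, dahoihi

The suffix is conditioned by the final sound: -tep when the stem ends in a voiceless consonant (*nenoh*, *hahwates*); -a when the stem ends in a voiced consonant (*oz*, *mughin*); -ihi when the stem ends in a vowel (*nejado*, *hewu*).
Since the final sound of *ivenkis* is /s/ (a voiceless consonant), it takes -tep, giving *ivenkistep*.
*hiz*: final sound = /z/, a voiced consonant → -a → *hiza*.
*daho*: final sound = /o/, a vowel → -ihi → *dahoihi*.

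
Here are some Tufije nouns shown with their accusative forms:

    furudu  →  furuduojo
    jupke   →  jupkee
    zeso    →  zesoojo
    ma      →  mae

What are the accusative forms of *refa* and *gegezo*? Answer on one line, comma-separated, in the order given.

The suffix is conditioned by the last vowel: -ojo when the last vowel of the stem is a rounded vowel (*furudu*, *zeso*); -e when the last vowel of the stem is an unrounded vowel (*jupke*, *ma*).
Since the last vowel of *refa* is /a/ (an unrounded vowel), it takes -e, giving *refae*.
The last vowel of *gegezo* is /o/, which is a rounded vowel, so the suffix is -ojo, giving *gegezoojo*.

refae, gegezoojo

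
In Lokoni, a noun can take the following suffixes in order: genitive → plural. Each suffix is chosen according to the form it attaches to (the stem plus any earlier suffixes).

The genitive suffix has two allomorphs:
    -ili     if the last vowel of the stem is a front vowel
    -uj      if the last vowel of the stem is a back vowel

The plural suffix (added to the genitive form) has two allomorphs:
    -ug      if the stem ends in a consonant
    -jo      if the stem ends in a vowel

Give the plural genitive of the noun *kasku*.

kaskuujug

*kasku*: last vowel = /u/, a back vowel → -uj → *kaskuuj*.
The genitive form *kaskuuj* — final sound /j/ (a consonant) → -ug → *kaskuujug*.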